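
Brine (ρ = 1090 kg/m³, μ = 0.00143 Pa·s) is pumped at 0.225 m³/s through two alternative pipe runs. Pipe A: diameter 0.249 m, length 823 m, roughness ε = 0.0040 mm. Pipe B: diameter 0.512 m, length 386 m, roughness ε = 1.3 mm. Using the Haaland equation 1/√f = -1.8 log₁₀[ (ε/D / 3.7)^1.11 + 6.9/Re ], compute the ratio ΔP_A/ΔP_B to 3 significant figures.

Pipe A: V = Q/A = 0.225/0.0487 = 4.621 m/s; Re = 8.77e+05; ε/D = 1.61e-05; Haaland → f = 0.01212; ΔP_A = f(L/D)(ρV²/2) = 4.661e+05 Pa.
Pipe B: V = Q/A = 0.225/0.2059 = 1.093 m/s; Re = 4.265e+05; ε/D = 0.00254; Haaland → f = 0.02535; ΔP_B = f(L/D)(ρV²/2) = 1.244e+04 Pa.
ΔP_A/ΔP_B = 4.661e+05/1.244e+04 = 37.5.

ΔP_A/ΔP_B ≈ 37.5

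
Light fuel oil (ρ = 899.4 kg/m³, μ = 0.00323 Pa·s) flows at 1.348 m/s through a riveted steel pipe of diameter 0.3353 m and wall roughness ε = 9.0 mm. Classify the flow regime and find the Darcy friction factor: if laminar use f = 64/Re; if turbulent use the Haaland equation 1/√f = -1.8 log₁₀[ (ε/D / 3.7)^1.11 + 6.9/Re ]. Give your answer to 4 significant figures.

Re = ρVD/μ = 899.4·1.348·0.3353/0.00323 = 1.259e+05.
Re > 4000 → turbulent. ε/D = 0.009/0.3353 = 0.0268; Haaland: 1/√f = -1.8 log₁₀[0.00422 + 5.48e-05] = 4.264, so f = 0.05499.

f ≈ 0.05499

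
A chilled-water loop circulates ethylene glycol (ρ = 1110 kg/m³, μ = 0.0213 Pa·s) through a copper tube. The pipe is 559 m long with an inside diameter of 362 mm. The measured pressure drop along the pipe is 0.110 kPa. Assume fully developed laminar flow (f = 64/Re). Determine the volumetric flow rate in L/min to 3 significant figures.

Q ≈ 234 L/min

For laminar flow, f = 64/Re with Re = ρVD/μ, so Darcy-Weisbach reduces to ΔP = 32μLV/D². Solving for V: V = ΔP·D²/(32μL) = 110·(0.362)²/(32·0.0213·559) = 0.03783 m/s.
Check: Re = ρVD/μ = 1110·0.03783·0.362/0.0213 = 713.7 < 2300, so the laminar assumption holds.
Q = V·A = 0.03783·(π/4·0.362²) = 0.003894 m³/s = 234 L/min.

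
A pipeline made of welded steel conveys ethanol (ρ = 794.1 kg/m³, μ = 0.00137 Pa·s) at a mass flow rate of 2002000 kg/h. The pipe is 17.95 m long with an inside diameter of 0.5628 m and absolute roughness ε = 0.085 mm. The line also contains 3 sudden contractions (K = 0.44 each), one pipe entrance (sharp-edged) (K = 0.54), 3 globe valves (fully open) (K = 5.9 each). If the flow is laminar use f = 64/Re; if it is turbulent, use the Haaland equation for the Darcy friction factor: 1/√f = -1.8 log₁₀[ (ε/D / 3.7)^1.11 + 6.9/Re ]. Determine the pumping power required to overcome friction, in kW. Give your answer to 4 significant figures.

P ≈ 44.09 kW

ṁ = 2002000 kg/h = 2002000/3600 = 556.1 kg/s.
A = πD²/4 = π(0.5628)²/4 = 0.2488 m²; mean velocity V = ṁ/(ρA) = 556.1/(794.1 · 0.2488) = 2.815 m/s.
Reynolds number Re = ρVD/μ = 794.1 · 2.815 · 0.5628 / 0.00137 = 9.183e+05.
Re > 4000 → turbulent. Relative roughness ε/D = 8.5e-05/0.5628 = 0.000151. Haaland: 1/√f = -1.8 log₁₀[(0.000151/3.7)^1.11 + 6.9/9.183e+05] = -1.8 log₁₀[1.34e-05 + 7.51e-06] = 8.422, so f = 0.0141.
Total minor-loss coefficient ΣK = 3·0.44 + 1·0.54 + 3·5.9 = 19.6.
ΔP = [f·L/D + ΣK]·(ρV²/2) = [0.0141·17.95/0.5628 + 19.6]·(794.1·2.815²/2) = [0.4496 + 19.6]·3146 = 6.296e+04 Pa.
Q = ṁ/ρ = 556.1/794.1 = 0.7003 m³/s.
Pumping power P = QΔP = 0.7003·6.296e+04 = 44091 W = 44.09 kW.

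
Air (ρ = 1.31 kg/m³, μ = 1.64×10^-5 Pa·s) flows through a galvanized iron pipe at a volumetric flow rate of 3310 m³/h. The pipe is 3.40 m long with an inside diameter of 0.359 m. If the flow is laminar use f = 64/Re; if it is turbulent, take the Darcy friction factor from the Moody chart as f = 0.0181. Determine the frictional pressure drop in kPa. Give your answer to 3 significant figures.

ΔP ≈ 0.00926 kPa

Q = 3310 m³/h = 3310/3600 = 0.9194 m³/s.
Cross-sectional area A = πD²/4 = π(0.359)²/4 = 0.1012 m²; mean velocity V = Q/A = 0.9194/0.1012 = 9.083 m/s.
Reynolds number Re = ρVD/μ = 1.31 · 9.083 · 0.359 / 1.64e-05 = 2.605e+05.
Re > 4000 → turbulent; use the Moody-chart value f = 0.0181.
Darcy-Weisbach: ΔP = f(L/D)(ρV²/2) = 0.0181·(3.4/0.359)·(1.31·9.083²/2) = 0.0181·9.471·54.04 = 9.264 Pa.
ΔP = 9.264 Pa = 0.00926 kPa.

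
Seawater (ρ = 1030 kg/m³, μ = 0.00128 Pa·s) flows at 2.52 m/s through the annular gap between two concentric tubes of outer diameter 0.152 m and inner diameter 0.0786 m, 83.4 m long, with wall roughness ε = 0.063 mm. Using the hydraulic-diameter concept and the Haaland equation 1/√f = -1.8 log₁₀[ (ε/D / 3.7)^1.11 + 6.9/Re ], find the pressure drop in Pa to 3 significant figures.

Hydraulic diameter D_h = 4A/P = D_o - D_i = 0.152 - 0.0786 = 0.0734 m.
Re = ρVD_h/μ = 1030·2.52·0.0734/0.00128 = 1.488e+05.
ε/D_h = 6.3e-05/0.0734 = 0.000858; Haaland gives 1/√f = -1.8 log₁₀[9.24e-05+4.64e-05] = 6.944, so f = 0.02074.
ΔP = f(L/D_h)(ρV²/2) = 0.02074·83.4/0.0734·3270 = 7.707e+04 Pa.

ΔP ≈ 77100 Pa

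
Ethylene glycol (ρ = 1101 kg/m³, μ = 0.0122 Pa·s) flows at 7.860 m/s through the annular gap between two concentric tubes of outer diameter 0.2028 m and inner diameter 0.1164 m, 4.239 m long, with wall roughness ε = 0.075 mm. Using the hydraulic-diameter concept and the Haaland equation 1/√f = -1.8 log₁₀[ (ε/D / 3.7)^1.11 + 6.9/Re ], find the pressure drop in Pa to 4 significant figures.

ΔP ≈ 37910 Pa

Hydraulic diameter D_h = 4A/P = D_o - D_i = 0.2028 - 0.1164 = 0.0864 m.
Re = ρVD_h/μ = 1101·7.86·0.0864/0.0122 = 6.129e+04.
ε/D_h = 7.5e-05/0.0864 = 0.000868; Haaland gives 1/√f = -1.8 log₁₀[9.36e-05+0.000113] = 6.634, so f = 0.02272.
ΔP = f(L/D_h)(ρV²/2) = 0.02272·4.239/0.0864·3.401e+04 = 3.791e+04 Pa.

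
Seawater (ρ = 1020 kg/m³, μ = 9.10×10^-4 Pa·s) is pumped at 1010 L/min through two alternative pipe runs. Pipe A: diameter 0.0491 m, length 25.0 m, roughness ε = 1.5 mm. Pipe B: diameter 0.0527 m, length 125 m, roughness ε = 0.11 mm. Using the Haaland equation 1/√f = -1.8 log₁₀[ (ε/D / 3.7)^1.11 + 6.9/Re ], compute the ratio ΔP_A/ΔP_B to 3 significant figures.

ΔP_A/ΔP_B ≈ 0.684

Pipe A: V = Q/A = 0.01683/0.001893 = 8.89 m/s; Re = 4.893e+05; ε/D = 0.0305; Haaland → f = 0.05779; ΔP_A = f(L/D)(ρV²/2) = 1.186e+06 Pa.
Pipe B: V = Q/A = 0.01683/0.002181 = 7.717 m/s; Re = 4.559e+05; ε/D = 0.00209; Haaland → f = 0.02408; ΔP_B = f(L/D)(ρV²/2) = 1.735e+06 Pa.
ΔP_A/ΔP_B = 1.186e+06/1.735e+06 = 0.684.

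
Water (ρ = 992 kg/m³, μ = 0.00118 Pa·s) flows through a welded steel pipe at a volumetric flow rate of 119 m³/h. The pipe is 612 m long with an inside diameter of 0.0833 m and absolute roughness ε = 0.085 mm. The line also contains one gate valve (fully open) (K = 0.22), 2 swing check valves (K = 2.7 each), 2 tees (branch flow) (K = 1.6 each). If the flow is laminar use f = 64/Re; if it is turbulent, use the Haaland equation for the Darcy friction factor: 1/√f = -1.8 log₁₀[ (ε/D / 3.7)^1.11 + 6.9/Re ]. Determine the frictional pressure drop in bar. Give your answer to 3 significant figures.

ΔP ≈ 28.9 bar

Q = 119 m³/h = 119/3600 = 0.03306 m³/s.
Cross-sectional area A = πD²/4 = π(0.0833)²/4 = 0.00545 m²; mean velocity V = Q/A = 0.03306/0.00545 = 6.065 m/s.
Reynolds number Re = ρVD/μ = 992 · 6.065 · 0.0833 / 0.00118 = 4.248e+05.
Re > 4000 → turbulent. Relative roughness ε/D = 8.5e-05/0.0833 = 0.00102. Haaland: 1/√f = -1.8 log₁₀[(0.00102/3.7)^1.11 + 6.9/4.248e+05] = -1.8 log₁₀[0.000112 + 1.62e-05] = 7.006, so f = 0.02037.
Total minor-loss coefficient ΣK = 1·0.22 + 2·2.7 + 2·1.6 = 8.82.
ΔP = [f·L/D + ΣK]·(ρV²/2) = [0.02037·612/0.0833 + 8.82]·(992·6.065²/2) = [149.7 + 8.82]·1.825e+04 = 2.892e+06 Pa.
ΔP = 2.892e+06 Pa = 28.9 bar.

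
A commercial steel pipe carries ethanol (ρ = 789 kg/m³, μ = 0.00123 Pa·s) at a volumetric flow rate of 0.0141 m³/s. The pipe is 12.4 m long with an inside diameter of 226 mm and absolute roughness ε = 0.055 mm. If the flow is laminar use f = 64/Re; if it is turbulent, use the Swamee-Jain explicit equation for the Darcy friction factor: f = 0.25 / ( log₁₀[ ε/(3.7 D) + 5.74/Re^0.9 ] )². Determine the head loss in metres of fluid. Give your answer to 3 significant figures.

h_f ≈ 0.00747 m

Cross-sectional area A = πD²/4 = π(0.226)²/4 = 0.04011 m²; mean velocity V = Q/A = 0.0141/0.04011 = 0.3515 m/s.
Reynolds number Re = ρVD/μ = 789 · 0.3515 · 0.226 / 0.00123 = 5.096e+04.
Re > 4000 → turbulent. Relative roughness ε/D = 5.5e-05/0.226 = 0.000243. Swamee-Jain: f = 0.25/(log₁₀[0.000243/3.7 + 5.74/5.096e+04^0.9])² = 0.25/(log₁₀[6.58e-05 + 0.000333])² = 0.25/(-3.399)² = 0.02164.
Darcy-Weisbach: ΔP = f(L/D)(ρV²/2) = 0.02164·(12.4/0.226)·(789·0.3515²/2) = 0.02164·54.87·48.74 = 57.86 Pa.
Head loss h_f = ΔP/(ρg) = 57.86/(789·9.81) = 0.00747 m.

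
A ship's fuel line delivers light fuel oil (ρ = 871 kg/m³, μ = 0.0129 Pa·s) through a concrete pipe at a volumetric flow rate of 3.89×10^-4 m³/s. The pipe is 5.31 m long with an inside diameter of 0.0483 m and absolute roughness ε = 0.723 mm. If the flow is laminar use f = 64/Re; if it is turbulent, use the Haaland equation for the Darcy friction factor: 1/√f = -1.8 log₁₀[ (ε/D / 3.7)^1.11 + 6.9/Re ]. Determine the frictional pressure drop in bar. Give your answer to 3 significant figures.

Cross-sectional area A = πD²/4 = π(0.0483)²/4 = 0.001832 m²; mean velocity V = Q/A = 0.000389/0.001832 = 0.2123 m/s.
Reynolds number Re = ρVD/μ = 871 · 0.2123 · 0.0483 / 0.0129 = 692.4.
Re < 2300 → laminar flow, so f = 64/Re = 64/692.4 = 0.09244 (the turbulent correlation is not needed).
Darcy-Weisbach: ΔP = f(L/D)(ρV²/2) = 0.09244·(5.31/0.0483)·(871·0.2123²/2) = 0.09244·109.9·19.63 = 199.5 Pa.
ΔP = 199.5 Pa = 0.00199 bar.

ΔP ≈ 0.00199 bar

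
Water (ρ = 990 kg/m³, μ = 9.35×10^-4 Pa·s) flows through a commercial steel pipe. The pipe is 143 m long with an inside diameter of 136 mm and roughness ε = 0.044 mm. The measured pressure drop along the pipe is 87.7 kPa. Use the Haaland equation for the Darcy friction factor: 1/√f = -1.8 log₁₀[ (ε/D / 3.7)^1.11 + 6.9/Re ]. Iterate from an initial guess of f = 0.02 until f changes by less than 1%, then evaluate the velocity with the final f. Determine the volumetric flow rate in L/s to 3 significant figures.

Q ≈ 46.5 L/s

Rearranging Darcy-Weisbach: V = √(2·ΔP·D/(f·L·ρ)). With ε/D = 4.4e-05/0.136 = 0.000324, iterate starting from f = 0.02:
  f = 0.02 → V = √(2·8.77e+04·0.136/(0.02·143·990)) = 2.903 m/s; Re = ρVD/μ = 4.18e+05; f → 0.01653
  f = 0.01653 → V = 3.192 m/s; Re = 4.597e+05; f → 0.01643
Converged (Δf/f < 1%). With the final f = 0.01643: V = √(2·8.77e+04·0.136/(0.01643·143·990)) = 3.203 m/s.
Q = V·A = 3.203·(π/4·0.136²) = 0.04652 m³/s = 46.5 L/s.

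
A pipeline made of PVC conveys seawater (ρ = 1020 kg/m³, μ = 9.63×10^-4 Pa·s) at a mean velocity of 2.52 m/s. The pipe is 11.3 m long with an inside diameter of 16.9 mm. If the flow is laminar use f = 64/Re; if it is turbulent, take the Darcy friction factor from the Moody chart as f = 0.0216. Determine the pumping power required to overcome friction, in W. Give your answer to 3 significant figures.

Reynolds number Re = ρVD/μ = 1020 · 2.52 · 0.0169 / 0.000963 = 4.511e+04.
Re > 4000 → turbulent; use the Moody-chart value f = 0.0216.
Darcy-Weisbach: ΔP = f(L/D)(ρV²/2) = 0.0216·(11.3/0.0169)·(1020·2.52²/2) = 0.0216·668.6·3239 = 4.678e+04 Pa.
Q = V·A = 2.52·0.0002243 = 0.0005653 m³/s.
Pumping power P = QΔP = 0.0005653·4.678e+04 = 26.44 W = 26.4 W.

P ≈ 26.4 W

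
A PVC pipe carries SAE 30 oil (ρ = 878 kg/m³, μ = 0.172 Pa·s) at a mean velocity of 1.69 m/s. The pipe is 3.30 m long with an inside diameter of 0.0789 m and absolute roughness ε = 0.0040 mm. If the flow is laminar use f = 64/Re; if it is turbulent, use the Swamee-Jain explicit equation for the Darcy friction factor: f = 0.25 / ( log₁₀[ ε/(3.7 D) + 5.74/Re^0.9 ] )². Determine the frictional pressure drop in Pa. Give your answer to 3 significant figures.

Reynolds number Re = ρVD/μ = 878 · 1.69 · 0.0789 / 0.172 = 680.7.
Re < 2300 → laminar flow, so f = 64/Re = 64/680.7 = 0.09403 (the turbulent correlation is not needed).
Darcy-Weisbach: ΔP = f(L/D)(ρV²/2) = 0.09403·(3.3/0.0789)·(878·1.69²/2) = 0.09403·41.83·1254 = 4931 Pa.

ΔP ≈ 4930 Pa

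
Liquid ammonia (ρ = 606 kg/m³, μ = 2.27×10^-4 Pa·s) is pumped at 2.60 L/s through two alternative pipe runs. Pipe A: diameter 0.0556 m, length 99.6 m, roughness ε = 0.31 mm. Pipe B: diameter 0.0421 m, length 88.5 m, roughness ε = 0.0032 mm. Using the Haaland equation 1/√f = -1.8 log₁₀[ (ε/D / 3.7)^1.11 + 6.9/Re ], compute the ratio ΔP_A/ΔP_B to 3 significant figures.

Pipe A: V = Q/A = 0.0026/0.002428 = 1.071 m/s; Re = 1.589e+05; ε/D = 0.00558; Haaland → f = 0.03196; ΔP_A = f(L/D)(ρV²/2) = 1.989e+04 Pa.
Pipe B: V = Q/A = 0.0026/0.001392 = 1.868 m/s; Re = 2.099e+05; ε/D = 7.6e-05; Haaland → f = 0.01589; ΔP_B = f(L/D)(ρV²/2) = 3.53e+04 Pa.
ΔP_A/ΔP_B = 1.989e+04/3.53e+04 = 0.564.

ΔP_A/ΔP_B ≈ 0.564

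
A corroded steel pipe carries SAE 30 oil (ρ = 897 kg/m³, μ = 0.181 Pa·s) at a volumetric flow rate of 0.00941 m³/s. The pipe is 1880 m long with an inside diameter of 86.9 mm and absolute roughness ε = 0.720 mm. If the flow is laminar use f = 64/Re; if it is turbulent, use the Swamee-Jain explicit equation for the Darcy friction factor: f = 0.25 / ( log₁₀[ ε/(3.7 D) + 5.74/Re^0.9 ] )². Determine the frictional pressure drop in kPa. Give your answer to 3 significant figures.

ΔP ≈ 2290 kPa

Cross-sectional area A = πD²/4 = π(0.0869)²/4 = 0.005931 m²; mean velocity V = Q/A = 0.00941/0.005931 = 1.587 m/s.
Reynolds number Re = ρVD/μ = 897 · 1.587 · 0.0869 / 0.181 = 683.3.
Re < 2300 → laminar flow, so f = 64/Re = 64/683.3 = 0.09367 (the turbulent correlation is not needed).
Darcy-Weisbach: ΔP = f(L/D)(ρV²/2) = 0.09367·(1880/0.0869)·(897·1.587²/2) = 0.09367·2.163e+04·1129 = 2.288e+06 Pa.
ΔP = 2.288e+06 Pa = 2290 kPa.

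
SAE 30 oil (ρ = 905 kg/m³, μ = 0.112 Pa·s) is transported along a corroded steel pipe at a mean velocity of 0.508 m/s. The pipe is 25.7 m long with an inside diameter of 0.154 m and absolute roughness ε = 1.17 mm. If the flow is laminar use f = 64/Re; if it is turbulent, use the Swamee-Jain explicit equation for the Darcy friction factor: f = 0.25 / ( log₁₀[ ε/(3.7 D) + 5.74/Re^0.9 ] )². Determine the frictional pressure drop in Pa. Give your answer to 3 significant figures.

ΔP ≈ 1970 Pa

Reynolds number Re = ρVD/μ = 905 · 0.508 · 0.154 / 0.112 = 632.1.
Re < 2300 → laminar flow, so f = 64/Re = 64/632.1 = 0.1012 (the turbulent correlation is not needed).
Darcy-Weisbach: ΔP = f(L/D)(ρV²/2) = 0.1012·(25.7/0.154)·(905·0.508²/2) = 0.1012·166.9·116.8 = 1973 Pa.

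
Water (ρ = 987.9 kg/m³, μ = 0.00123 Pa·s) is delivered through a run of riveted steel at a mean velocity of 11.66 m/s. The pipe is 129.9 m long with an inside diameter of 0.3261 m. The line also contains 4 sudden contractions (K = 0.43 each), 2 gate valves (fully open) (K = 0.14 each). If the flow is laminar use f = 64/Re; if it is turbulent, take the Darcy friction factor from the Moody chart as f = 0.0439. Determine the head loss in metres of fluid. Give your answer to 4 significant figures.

Reynolds number Re = ρVD/μ = 987.9 · 11.66 · 0.3261 / 0.00123 = 3.054e+06.
Re > 4000 → turbulent; use the Moody-chart value f = 0.0439.
Total minor-loss coefficient ΣK = 4·0.43 + 2·0.14 = 2.
ΔP = [f·L/D + ΣK]·(ρV²/2) = [0.0439·129.9/0.3261 + 2]·(987.9·11.66²/2) = [17.49 + 2]·6.716e+04 = 1.309e+06 Pa.
Head loss h_f = ΔP/(ρg) = 1.309e+06/(987.9·9.81) = 135.0 m.

h_f ≈ 135.0 m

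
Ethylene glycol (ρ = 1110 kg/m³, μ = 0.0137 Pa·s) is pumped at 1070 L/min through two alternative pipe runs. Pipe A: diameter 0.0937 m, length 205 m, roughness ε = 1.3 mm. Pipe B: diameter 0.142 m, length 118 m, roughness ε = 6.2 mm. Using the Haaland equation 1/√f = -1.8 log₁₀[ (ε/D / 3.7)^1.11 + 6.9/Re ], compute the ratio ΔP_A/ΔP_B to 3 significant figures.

ΔP_A/ΔP_B ≈ 8.98

Pipe A: V = Q/A = 0.01783/0.006896 = 2.586 m/s; Re = 1.963e+04; ε/D = 0.0139; Haaland → f = 0.04484; ΔP_A = f(L/D)(ρV²/2) = 3.642e+05 Pa.
Pipe B: V = Q/A = 0.01783/0.01584 = 1.126 m/s; Re = 1.296e+04; ε/D = 0.0437; Haaland → f = 0.06937; ΔP_B = f(L/D)(ρV²/2) = 4.057e+04 Pa.
ΔP_A/ΔP_B = 3.642e+05/4.057e+04 = 8.98.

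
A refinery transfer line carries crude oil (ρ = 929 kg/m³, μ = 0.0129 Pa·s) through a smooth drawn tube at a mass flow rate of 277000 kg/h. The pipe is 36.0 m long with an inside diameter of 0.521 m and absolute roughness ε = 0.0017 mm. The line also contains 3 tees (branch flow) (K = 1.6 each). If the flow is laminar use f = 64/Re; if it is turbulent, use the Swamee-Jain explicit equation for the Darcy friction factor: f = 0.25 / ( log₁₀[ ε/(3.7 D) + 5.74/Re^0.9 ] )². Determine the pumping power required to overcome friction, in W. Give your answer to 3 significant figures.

ṁ = 277000 kg/h = 277000/3600 = 76.94 kg/s.
A = πD²/4 = π(0.521)²/4 = 0.2132 m²; mean velocity V = ṁ/(ρA) = 76.94/(929 · 0.2132) = 0.3885 m/s.
Reynolds number Re = ρVD/μ = 929 · 0.3885 · 0.521 / 0.0129 = 1.458e+04.
Re > 4000 → turbulent. Relative roughness ε/D = 1.7e-06/0.521 = 3.26e-06. Swamee-Jain: f = 0.25/(log₁₀[3.26e-06/3.7 + 5.74/1.458e+04^0.9])² = 0.25/(log₁₀[8.82e-07 + 0.00103])² = 0.25/(-2.988)² = 0.028.
Total minor-loss coefficient ΣK = 3·1.6 = 4.8.
ΔP = [f·L/D + ΣK]·(ρV²/2) = [0.028·36/0.521 + 4.8]·(929·0.3885²/2) = [1.935 + 4.8]·70.11 = 472.2 Pa.
Q = ṁ/ρ = 76.94/929 = 0.08283 m³/s.
Pumping power P = QΔP = 0.08283·472.2 = 39.11 W = 39.1 W.

P ≈ 39.1 W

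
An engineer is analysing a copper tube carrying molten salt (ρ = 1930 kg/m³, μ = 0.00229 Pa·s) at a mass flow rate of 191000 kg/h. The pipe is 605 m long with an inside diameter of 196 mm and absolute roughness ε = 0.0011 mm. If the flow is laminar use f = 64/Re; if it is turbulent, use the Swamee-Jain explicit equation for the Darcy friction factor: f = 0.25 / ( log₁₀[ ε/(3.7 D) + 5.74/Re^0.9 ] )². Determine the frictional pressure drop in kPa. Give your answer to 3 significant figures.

ΔP ≈ 40.7 kPa

ṁ = 191000 kg/h = 191000/3600 = 53.06 kg/s.
A = πD²/4 = π(0.196)²/4 = 0.03017 m²; mean velocity V = ṁ/(ρA) = 53.06/(1930 · 0.03017) = 0.9111 m/s.
Reynolds number Re = ρVD/μ = 1930 · 0.9111 · 0.196 / 0.00229 = 1.505e+05.
Re > 4000 → turbulent. Relative roughness ε/D = 1.1e-06/0.196 = 5.61e-06. Swamee-Jain: f = 0.25/(log₁₀[5.61e-06/3.7 + 5.74/1.505e+05^0.9])² = 0.25/(log₁₀[1.52e-06 + 0.000126])² = 0.25/(-3.896)² = 0.01647.
Darcy-Weisbach: ΔP = f(L/D)(ρV²/2) = 0.01647·(605/0.196)·(1930·0.9111²/2) = 0.01647·3087·801.1 = 4.073e+04 Pa.
ΔP = 4.073e+04 Pa = 40.7 kPa.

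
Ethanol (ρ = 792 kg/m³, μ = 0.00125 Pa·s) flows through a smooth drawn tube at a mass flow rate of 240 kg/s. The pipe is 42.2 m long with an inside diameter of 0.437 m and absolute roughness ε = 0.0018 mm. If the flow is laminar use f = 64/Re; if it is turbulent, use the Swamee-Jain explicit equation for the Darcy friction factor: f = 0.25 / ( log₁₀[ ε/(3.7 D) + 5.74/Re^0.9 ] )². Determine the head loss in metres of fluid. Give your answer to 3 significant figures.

A = πD²/4 = π(0.437)²/4 = 0.15 m²; mean velocity V = ṁ/(ρA) = 240/(792 · 0.15) = 2.02 m/s.
Reynolds number Re = ρVD/μ = 792 · 2.02 · 0.437 / 0.00125 = 5.594e+05.
Re > 4000 → turbulent. Relative roughness ε/D = 1.8e-06/0.437 = 4.12e-06. Swamee-Jain: f = 0.25/(log₁₀[4.12e-06/3.7 + 5.74/5.594e+05^0.9])² = 0.25/(log₁₀[1.11e-06 + 3.85e-05])² = 0.25/(-4.402)² = 0.0129.
Darcy-Weisbach: ΔP = f(L/D)(ρV²/2) = 0.0129·(42.2/0.437)·(792·2.02²/2) = 0.0129·96.57·1616 = 2014 Pa.
Head loss h_f = ΔP/(ρg) = 2014/(792·9.81) = 0.259 m.

h_f ≈ 0.259 m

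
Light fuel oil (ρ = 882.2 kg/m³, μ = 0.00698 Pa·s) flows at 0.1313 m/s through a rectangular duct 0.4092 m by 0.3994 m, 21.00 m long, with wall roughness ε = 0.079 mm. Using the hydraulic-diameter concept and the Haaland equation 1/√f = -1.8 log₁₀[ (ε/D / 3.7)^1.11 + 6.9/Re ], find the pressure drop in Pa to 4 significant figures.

Hydraulic diameter D_h = 4A/P = 4·(0.4092·0.3994)/(2·(0.4092+0.3994)) = 0.6537/1.617 = 0.4042 m.
Re = ρVD_h/μ = 882.2·0.1313·0.4042/0.00698 = 6708.
ε/D_h = 7.9e-05/0.4042 = 0.000195; Haaland gives 1/√f = -1.8 log₁₀[1.79e-05+0.00103] = 5.365, so f = 0.03475.
ΔP = f(L/D_h)(ρV²/2) = 0.03475·21/0.4042·7.604 = 13.73 Pa.

ΔP ≈ 13.73 Pa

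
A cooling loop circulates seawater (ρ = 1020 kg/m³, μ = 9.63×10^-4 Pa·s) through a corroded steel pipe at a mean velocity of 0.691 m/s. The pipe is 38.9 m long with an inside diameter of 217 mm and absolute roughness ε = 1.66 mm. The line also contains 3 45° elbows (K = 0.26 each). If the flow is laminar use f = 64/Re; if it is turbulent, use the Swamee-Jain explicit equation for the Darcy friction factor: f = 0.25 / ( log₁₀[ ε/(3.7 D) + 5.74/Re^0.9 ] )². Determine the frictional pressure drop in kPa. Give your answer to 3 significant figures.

ΔP ≈ 1.73 kPa

Reynolds number Re = ρVD/μ = 1020 · 0.691 · 0.217 / 0.000963 = 1.588e+05.
Re > 4000 → turbulent. Relative roughness ε/D = 0.00166/0.217 = 0.00765. Swamee-Jain: f = 0.25/(log₁₀[0.00765/3.7 + 5.74/1.588e+05^0.9])² = 0.25/(log₁₀[0.00207 + 0.00012])² = 0.25/(-2.66)² = 0.03533.
Total minor-loss coefficient ΣK = 3·0.26 = 0.78.
ΔP = [f·L/D + ΣK]·(ρV²/2) = [0.03533·38.9/0.217 + 0.78]·(1020·0.691²/2) = [6.333 + 0.78]·243.5 = 1732 Pa.
ΔP = 1732 Pa = 1.73 kPa.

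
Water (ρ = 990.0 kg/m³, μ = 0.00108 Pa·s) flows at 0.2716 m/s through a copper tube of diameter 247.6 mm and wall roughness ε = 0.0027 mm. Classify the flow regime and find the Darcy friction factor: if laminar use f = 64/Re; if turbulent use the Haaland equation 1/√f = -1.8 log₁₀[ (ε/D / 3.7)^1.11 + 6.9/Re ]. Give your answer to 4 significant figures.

f ≈ 0.01980

Re = ρVD/μ = 990·0.2716·0.2476/0.00108 = 6.164e+04.
Re > 4000 → turbulent. ε/D = 2.7e-06/0.2476 = 1.09e-05; Haaland: 1/√f = -1.8 log₁₀[7.26e-07 + 0.000112] = 7.107, so f = 0.0198.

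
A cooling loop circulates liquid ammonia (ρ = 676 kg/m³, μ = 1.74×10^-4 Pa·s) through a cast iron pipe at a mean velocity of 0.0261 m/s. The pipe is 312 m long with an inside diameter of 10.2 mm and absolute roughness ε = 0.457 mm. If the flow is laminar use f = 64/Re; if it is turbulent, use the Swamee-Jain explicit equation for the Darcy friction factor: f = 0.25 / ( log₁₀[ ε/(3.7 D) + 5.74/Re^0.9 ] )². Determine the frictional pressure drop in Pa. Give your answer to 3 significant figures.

Reynolds number Re = ρVD/μ = 676 · 0.0261 · 0.0102 / 0.000174 = 1034.
Re < 2300 → laminar flow, so f = 64/Re = 64/1034 = 0.06188 (the turbulent correlation is not needed).
Darcy-Weisbach: ΔP = f(L/D)(ρV²/2) = 0.06188·(312/0.0102)·(676·0.0261²/2) = 0.06188·3.059e+04·0.2302 = 435.8 Pa.

ΔP ≈ 436 Pa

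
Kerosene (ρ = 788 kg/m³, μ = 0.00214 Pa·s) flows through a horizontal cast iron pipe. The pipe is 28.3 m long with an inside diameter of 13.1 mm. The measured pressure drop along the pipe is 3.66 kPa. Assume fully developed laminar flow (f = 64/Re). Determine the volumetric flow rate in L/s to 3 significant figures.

For laminar flow, f = 64/Re with Re = ρVD/μ, so Darcy-Weisbach reduces to ΔP = 32μLV/D². Solving for V: V = ΔP·D²/(32μL) = 3660·(0.0131)²/(32·0.00214·28.3) = 0.3241 m/s.
Check: Re = ρVD/μ = 788·0.3241·0.0131/0.00214 = 1563 < 2300, so the laminar assumption holds.
Q = V·A = 0.3241·(π/4·0.0131²) = 4.368e-05 m³/s = 0.0437 L/s.

Q ≈ 0.0437 L/s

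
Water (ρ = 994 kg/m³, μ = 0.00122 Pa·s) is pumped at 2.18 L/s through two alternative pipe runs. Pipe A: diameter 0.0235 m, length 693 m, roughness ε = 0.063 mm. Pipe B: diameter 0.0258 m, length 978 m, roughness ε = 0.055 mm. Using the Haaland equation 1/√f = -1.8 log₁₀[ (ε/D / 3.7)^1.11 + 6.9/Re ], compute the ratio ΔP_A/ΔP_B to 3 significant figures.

Pipe A: V = Q/A = 0.00218/0.0004337 = 5.026 m/s; Re = 9.623e+04; ε/D = 0.00268; Haaland → f = 0.02671; ΔP_A = f(L/D)(ρV²/2) = 9.889e+06 Pa.
Pipe B: V = Q/A = 0.00218/0.0005228 = 4.17 m/s; Re = 8.765e+04; ε/D = 0.00213; Haaland → f = 0.02551; ΔP_B = f(L/D)(ρV²/2) = 8.356e+06 Pa.
ΔP_A/ΔP_B = 9.889e+06/8.356e+06 = 1.18.

ΔP_A/ΔP_B ≈ 1.18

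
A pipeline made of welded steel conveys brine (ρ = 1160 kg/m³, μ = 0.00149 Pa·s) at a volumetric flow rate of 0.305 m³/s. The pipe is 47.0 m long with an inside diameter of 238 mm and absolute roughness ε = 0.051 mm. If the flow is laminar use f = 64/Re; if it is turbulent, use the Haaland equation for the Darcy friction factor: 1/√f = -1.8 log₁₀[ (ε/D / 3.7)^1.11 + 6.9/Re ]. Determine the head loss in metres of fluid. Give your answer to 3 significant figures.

h_f ≈ 6.91 m

Cross-sectional area A = πD²/4 = π(0.238)²/4 = 0.04449 m²; mean velocity V = Q/A = 0.305/0.04449 = 6.856 m/s.
Reynolds number Re = ρVD/μ = 1160 · 6.856 · 0.238 / 0.00149 = 1.27e+06.
Re > 4000 → turbulent. Relative roughness ε/D = 5.1e-05/0.238 = 0.000214. Haaland: 1/√f = -1.8 log₁₀[(0.000214/3.7)^1.11 + 6.9/1.27e+06] = -1.8 log₁₀[1.98e-05 + 5.43e-06] = 8.276, so f = 0.0146.
Darcy-Weisbach: ΔP = f(L/D)(ρV²/2) = 0.0146·(47/0.238)·(1160·6.856²/2) = 0.0146·197.5·2.726e+04 = 7.859e+04 Pa.
Head loss h_f = ΔP/(ρg) = 7.859e+04/(1160·9.81) = 6.91 m.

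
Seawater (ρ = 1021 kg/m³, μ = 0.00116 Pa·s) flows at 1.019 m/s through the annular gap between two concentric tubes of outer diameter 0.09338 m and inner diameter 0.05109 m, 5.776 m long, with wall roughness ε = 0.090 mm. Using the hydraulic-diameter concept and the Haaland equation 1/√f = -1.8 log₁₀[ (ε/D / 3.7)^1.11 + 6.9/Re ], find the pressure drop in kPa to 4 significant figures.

ΔP ≈ 1.978 kPa

Hydraulic diameter D_h = 4A/P = D_o - D_i = 0.09338 - 0.05109 = 0.04229 m.
Re = ρVD_h/μ = 1021·1.019·0.04229/0.00116 = 3.793e+04.
ε/D_h = 9e-05/0.04229 = 0.00213; Haaland gives 1/√f = -1.8 log₁₀[0.000253+0.000182] = 6.051, so f = 0.02732.
ΔP = f(L/D_h)(ρV²/2) = 0.02732·5.776/0.04229·530.1 = 1978 Pa.
ΔP = 1.978 kPa.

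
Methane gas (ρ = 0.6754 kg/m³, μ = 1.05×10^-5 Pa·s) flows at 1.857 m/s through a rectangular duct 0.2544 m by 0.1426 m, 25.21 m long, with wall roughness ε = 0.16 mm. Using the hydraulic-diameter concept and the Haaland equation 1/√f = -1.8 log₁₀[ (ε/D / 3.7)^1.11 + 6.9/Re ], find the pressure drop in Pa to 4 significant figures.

Hydraulic diameter D_h = 4A/P = 4·(0.2544·0.1426)/(2·(0.2544+0.1426)) = 0.1451/0.794 = 0.1828 m.
Re = ρVD_h/μ = 0.6754·1.857·0.1828/1.05e-05 = 2.183e+04.
ε/D_h = 0.00016/0.1828 = 0.000875; Haaland gives 1/√f = -1.8 log₁₀[9.44e-05+0.000316] = 6.096, so f = 0.02691.
ΔP = f(L/D_h)(ρV²/2) = 0.02691·25.21/0.1828·1.165 = 4.323 Pa.

ΔP ≈ 4.323 Pa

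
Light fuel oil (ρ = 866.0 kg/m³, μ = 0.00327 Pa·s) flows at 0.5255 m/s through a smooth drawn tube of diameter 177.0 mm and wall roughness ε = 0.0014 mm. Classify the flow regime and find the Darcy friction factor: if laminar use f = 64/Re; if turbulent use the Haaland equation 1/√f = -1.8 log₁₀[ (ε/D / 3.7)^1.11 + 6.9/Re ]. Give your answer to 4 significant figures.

f ≈ 0.02446

Re = ρVD/μ = 866·0.5255·0.177/0.00327 = 2.463e+04.
Re > 4000 → turbulent. ε/D = 1.4e-06/0.177 = 7.91e-06; Haaland: 1/√f = -1.8 log₁₀[5.08e-07 + 0.00028] = 6.393, so f = 0.02446.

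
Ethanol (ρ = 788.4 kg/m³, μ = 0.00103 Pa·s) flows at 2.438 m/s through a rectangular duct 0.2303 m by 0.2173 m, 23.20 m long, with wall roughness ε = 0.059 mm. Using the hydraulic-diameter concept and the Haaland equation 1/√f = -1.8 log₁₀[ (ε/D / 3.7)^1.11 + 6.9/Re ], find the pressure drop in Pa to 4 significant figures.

Hydraulic diameter D_h = 4A/P = 4·(0.2303·0.2173)/(2·(0.2303+0.2173)) = 0.2002/0.8952 = 0.2236 m.
Re = ρVD_h/μ = 788.4·2.438·0.2236/0.00103 = 4.173e+05.
ε/D_h = 5.9e-05/0.2236 = 0.000264; Haaland gives 1/√f = -1.8 log₁₀[2.49e-05+1.65e-05] = 7.888, so f = 0.01607.
ΔP = f(L/D_h)(ρV²/2) = 0.01607·23.2/0.2236·2343 = 3907 Pa.

ΔP ≈ 3907 Pa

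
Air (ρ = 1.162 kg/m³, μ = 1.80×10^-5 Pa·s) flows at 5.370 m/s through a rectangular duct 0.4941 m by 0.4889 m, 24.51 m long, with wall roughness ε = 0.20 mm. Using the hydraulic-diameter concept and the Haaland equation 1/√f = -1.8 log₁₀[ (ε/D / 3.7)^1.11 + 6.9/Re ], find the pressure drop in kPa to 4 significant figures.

ΔP ≈ 0.01540 kPa

Hydraulic diameter D_h = 4A/P = 4·(0.4941·0.4889)/(2·(0.4941+0.4889)) = 0.9663/1.966 = 0.4915 m.
Re = ρVD_h/μ = 1.162·5.37·0.4915/1.8e-05 = 1.704e+05.
ε/D_h = 0.0002/0.4915 = 0.000407; Haaland gives 1/√f = -1.8 log₁₀[4.04e-05+4.05e-05] = 7.366, so f = 0.01843.
ΔP = f(L/D_h)(ρV²/2) = 0.01843·24.51/0.4915·16.75 = 15.4 Pa.
ΔP = 0.01540 kPa.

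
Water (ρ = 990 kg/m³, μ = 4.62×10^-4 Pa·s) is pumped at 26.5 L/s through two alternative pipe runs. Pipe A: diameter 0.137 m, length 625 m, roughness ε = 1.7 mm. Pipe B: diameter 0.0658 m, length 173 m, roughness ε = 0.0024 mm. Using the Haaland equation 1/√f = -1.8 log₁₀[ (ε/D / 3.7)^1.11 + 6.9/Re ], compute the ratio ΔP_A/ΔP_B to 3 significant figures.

ΔP_A/ΔP_B ≈ 0.312

Pipe A: V = Q/A = 0.0265/0.01474 = 1.798 m/s; Re = 5.278e+05; ε/D = 0.0124; Haaland → f = 0.04101; ΔP_A = f(L/D)(ρV²/2) = 2.993e+05 Pa.
Pipe B: V = Q/A = 0.0265/0.0034 = 7.793 m/s; Re = 1.099e+06; ε/D = 3.65e-05; Haaland → f = 0.01214; ΔP_B = f(L/D)(ρV²/2) = 9.591e+05 Pa.
ΔP_A/ΔP_B = 2.993e+05/9.591e+05 = 0.312.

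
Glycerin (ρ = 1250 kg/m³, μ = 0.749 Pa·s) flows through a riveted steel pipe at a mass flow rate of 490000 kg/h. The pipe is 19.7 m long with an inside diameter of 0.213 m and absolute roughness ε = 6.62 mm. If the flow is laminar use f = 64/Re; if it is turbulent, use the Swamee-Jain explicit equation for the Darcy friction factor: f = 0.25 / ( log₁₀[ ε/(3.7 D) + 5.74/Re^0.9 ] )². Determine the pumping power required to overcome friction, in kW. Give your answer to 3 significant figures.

ṁ = 490000 kg/h = 490000/3600 = 136.1 kg/s.
A = πD²/4 = π(0.213)²/4 = 0.03563 m²; mean velocity V = ṁ/(ρA) = 136.1/(1250 · 0.03563) = 3.056 m/s.
Reynolds number Re = ρVD/μ = 1250 · 3.056 · 0.213 / 0.749 = 1086.
Re < 2300 → laminar flow, so f = 64/Re = 64/1086 = 0.05892 (the turbulent correlation is not needed).
Darcy-Weisbach: ΔP = f(L/D)(ρV²/2) = 0.05892·(19.7/0.213)·(1250·3.056²/2) = 0.05892·92.49·5836 = 3.18e+04 Pa.
Q = ṁ/ρ = 136.1/1250 = 0.1089 m³/s.
Pumping power P = QΔP = 0.1089·3.18e+04 = 3463 W = 3.46 kW.

P ≈ 3.46 kW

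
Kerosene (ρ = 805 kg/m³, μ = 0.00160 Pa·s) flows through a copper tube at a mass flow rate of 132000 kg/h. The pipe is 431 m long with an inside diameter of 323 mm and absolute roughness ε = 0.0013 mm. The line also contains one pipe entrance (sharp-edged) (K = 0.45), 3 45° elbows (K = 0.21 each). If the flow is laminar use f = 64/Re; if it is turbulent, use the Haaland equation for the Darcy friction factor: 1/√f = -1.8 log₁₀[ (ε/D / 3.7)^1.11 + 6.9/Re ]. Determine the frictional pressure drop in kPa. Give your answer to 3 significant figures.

ṁ = 132000 kg/h = 132000/3600 = 36.67 kg/s.
A = πD²/4 = π(0.323)²/4 = 0.08194 m²; mean velocity V = ṁ/(ρA) = 36.67/(805 · 0.08194) = 0.5559 m/s.
Reynolds number Re = ρVD/μ = 805 · 0.5559 · 0.323 / 0.0016 = 9.034e+04.
Re > 4000 → turbulent. Relative roughness ε/D = 1.3e-06/0.323 = 4.02e-06. Haaland: 1/√f = -1.8 log₁₀[(4.02e-06/3.7)^1.11 + 6.9/9.034e+04] = -1.8 log₁₀[2.4e-07 + 7.64e-05] = 7.408, so f = 0.01822.
Total minor-loss coefficient ΣK = 1·0.45 + 3·0.21 = 1.08.
ΔP = [f·L/D + ΣK]·(ρV²/2) = [0.01822·431/0.323 + 1.08]·(805·0.5559²/2) = [24.31 + 1.08]·124.4 = 3158 Pa.
ΔP = 3158 Pa = 3.16 kPa.

ΔP ≈ 3.16 kPa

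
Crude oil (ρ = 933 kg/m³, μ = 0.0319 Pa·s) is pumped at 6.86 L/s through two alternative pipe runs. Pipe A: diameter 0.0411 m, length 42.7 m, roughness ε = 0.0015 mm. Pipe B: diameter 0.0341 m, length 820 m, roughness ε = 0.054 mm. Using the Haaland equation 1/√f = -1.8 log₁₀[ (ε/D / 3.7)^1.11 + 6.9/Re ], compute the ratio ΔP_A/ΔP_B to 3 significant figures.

Pipe A: V = Q/A = 0.00686/0.001327 = 5.171 m/s; Re = 6216; ε/D = 3.65e-05; Haaland → f = 0.03538; ΔP_A = f(L/D)(ρV²/2) = 4.585e+05 Pa.
Pipe B: V = Q/A = 0.00686/0.0009133 = 7.511 m/s; Re = 7492; ε/D = 0.00158; Haaland → f = 0.03529; ΔP_B = f(L/D)(ρV²/2) = 2.234e+07 Pa.
ΔP_A/ΔP_B = 4.585e+05/2.234e+07 = 0.0205.

ΔP_A/ΔP_B ≈ 0.0205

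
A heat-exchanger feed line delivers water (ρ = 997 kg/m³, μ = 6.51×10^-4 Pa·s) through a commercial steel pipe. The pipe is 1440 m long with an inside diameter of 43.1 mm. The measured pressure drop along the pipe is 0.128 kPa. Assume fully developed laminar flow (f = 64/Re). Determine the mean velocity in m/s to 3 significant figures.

For laminar flow, f = 64/Re with Re = ρVD/μ, so Darcy-Weisbach reduces to ΔP = 32μLV/D². Solving for V: V = ΔP·D²/(32μL) = 128·(0.0431)²/(32·0.000651·1440) = 0.007926 m/s.
Check: Re = ρVD/μ = 997·0.007926·0.0431/0.000651 = 523.2 < 2300, so the laminar assumption holds.

V ≈ 0.00793 m/s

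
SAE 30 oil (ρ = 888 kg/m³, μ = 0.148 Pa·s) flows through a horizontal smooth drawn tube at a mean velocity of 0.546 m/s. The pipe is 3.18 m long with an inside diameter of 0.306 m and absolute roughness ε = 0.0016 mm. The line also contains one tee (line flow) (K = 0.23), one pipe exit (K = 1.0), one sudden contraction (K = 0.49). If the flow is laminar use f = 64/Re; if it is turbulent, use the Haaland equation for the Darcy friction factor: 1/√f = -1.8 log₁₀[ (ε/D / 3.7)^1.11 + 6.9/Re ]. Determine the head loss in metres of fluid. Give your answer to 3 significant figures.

h_f ≈ 0.0362 m

Reynolds number Re = ρVD/μ = 888 · 0.546 · 0.306 / 0.148 = 1002.
Re < 2300 → laminar flow, so f = 64/Re = 64/1002 = 0.06384 (the turbulent correlation is not needed).
Total minor-loss coefficient ΣK = 1·0.23 + 1·1 + 1·0.49 = 1.72.
ΔP = [f·L/D + ΣK]·(ρV²/2) = [0.06384·3.18/0.306 + 1.72]·(888·0.546²/2) = [0.6635 + 1.72]·132.4 = 315.5 Pa.
Head loss h_f = ΔP/(ρg) = 315.5/(888·9.81) = 0.0362 m.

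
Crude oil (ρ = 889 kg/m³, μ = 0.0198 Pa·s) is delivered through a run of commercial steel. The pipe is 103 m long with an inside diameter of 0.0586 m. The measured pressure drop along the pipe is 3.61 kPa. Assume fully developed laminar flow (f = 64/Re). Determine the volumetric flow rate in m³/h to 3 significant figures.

For laminar flow, f = 64/Re with Re = ρVD/μ, so Darcy-Weisbach reduces to ΔP = 32μLV/D². Solving for V: V = ΔP·D²/(32μL) = 3610·(0.0586)²/(32·0.0198·103) = 0.19 m/s.
Check: Re = ρVD/μ = 889·0.19·0.0586/0.0198 = 499.8 < 2300, so the laminar assumption holds.
Q = V·A = 0.19·(π/4·0.0586²) = 0.0005123 m³/s = 1.84 m³/h.

Q ≈ 1.84 m³/h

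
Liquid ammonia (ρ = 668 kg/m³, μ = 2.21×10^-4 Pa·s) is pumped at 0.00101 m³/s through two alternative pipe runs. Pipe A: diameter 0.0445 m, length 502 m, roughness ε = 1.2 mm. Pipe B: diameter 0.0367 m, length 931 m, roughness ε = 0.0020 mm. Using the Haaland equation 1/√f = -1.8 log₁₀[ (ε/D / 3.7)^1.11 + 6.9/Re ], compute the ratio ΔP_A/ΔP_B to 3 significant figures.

ΔP_A/ΔP_B ≈ 0.636

Pipe A: V = Q/A = 0.00101/0.001555 = 0.6494 m/s; Re = 8.735e+04; ε/D = 0.027; Haaland → f = 0.05521; ΔP_A = f(L/D)(ρV²/2) = 8.772e+04 Pa.
Pipe B: V = Q/A = 0.00101/0.001058 = 0.9548 m/s; Re = 1.059e+05; ε/D = 5.45e-05; Haaland → f = 0.01785; ΔP_B = f(L/D)(ρV²/2) = 1.379e+05 Pa.
ΔP_A/ΔP_B = 8.772e+04/1.379e+05 = 0.636.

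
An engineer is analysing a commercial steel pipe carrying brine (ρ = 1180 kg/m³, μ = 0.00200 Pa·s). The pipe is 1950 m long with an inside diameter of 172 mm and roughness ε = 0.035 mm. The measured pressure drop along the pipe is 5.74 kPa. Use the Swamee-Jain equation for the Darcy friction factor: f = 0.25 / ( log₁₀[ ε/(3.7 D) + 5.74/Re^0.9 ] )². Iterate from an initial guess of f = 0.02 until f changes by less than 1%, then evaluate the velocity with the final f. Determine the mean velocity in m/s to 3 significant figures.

V ≈ 0.178 m/s

Rearranging Darcy-Weisbach: V = √(2·ΔP·D/(f·L·ρ)). With ε/D = 3.5e-05/0.172 = 0.000203, iterate starting from f = 0.02:
  f = 0.02 → V = √(2·5740·0.172/(0.02·1950·1180)) = 0.2071 m/s; Re = ρVD/μ = 2.102e+04; f → 0.02601
  f = 0.02601 → V = 0.1816 m/s; Re = 1.843e+04; f → 0.02683
  f = 0.02683 → V = 0.1788 m/s; Re = 1.815e+04; f → 0.02693
Converged (Δf/f < 1%). With the final f = 0.02693: V = √(2·5740·0.172/(0.02693·1950·1180)) = 0.1785 m/s.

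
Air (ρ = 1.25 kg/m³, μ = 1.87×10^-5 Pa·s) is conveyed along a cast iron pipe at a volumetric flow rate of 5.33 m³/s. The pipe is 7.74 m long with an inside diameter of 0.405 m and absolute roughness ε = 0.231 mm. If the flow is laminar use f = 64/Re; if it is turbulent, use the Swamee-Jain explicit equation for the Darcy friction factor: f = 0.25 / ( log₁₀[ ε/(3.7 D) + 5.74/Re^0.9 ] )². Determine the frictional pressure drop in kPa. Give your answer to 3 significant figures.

ΔP ≈ 0.362 kPa

Cross-sectional area A = πD²/4 = π(0.405)²/4 = 0.1288 m²; mean velocity V = Q/A = 5.33/0.1288 = 41.37 m/s.
Reynolds number Re = ρVD/μ = 1.25 · 41.37 · 0.405 / 1.87e-05 = 1.12e+06.
Re > 4000 → turbulent. Relative roughness ε/D = 0.000231/0.405 = 0.00057. Swamee-Jain: f = 0.25/(log₁₀[0.00057/3.7 + 5.74/1.12e+06^0.9])² = 0.25/(log₁₀[0.000154 + 2.06e-05])² = 0.25/(-3.757)² = 0.01771.
Darcy-Weisbach: ΔP = f(L/D)(ρV²/2) = 0.01771·(7.74/0.405)·(1.25·41.37²/2) = 0.01771·19.11·1070 = 362 Pa.
ΔP = 362 Pa = 0.362 kPa.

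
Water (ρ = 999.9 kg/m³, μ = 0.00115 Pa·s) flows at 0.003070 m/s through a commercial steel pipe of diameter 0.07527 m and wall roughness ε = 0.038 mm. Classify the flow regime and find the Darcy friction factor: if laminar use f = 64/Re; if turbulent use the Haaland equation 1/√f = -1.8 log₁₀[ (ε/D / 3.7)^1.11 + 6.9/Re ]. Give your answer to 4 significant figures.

f ≈ 0.3185

Re = ρVD/μ = 999.9·0.00307·0.07527/0.00115 = 200.9.
Re < 2300 → laminar, so f = 64/Re = 0.3185 (roughness is irrelevant in laminar flow).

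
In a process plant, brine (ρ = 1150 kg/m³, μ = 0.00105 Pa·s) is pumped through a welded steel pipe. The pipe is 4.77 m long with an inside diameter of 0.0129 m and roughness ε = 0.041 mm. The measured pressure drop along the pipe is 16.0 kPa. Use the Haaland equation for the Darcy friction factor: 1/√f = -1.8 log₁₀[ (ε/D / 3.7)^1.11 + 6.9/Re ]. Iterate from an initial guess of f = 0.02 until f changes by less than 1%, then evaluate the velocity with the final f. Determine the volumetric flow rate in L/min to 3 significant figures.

Rearranging Darcy-Weisbach: V = √(2·ΔP·D/(f·L·ρ)). With ε/D = 4.1e-05/0.0129 = 0.00318, iterate starting from f = 0.02:
  f = 0.02 → V = √(2·1.6e+04·0.0129/(0.02·4.77·1150)) = 1.94 m/s; Re = ρVD/μ = 2.741e+04; f → 0.03035
  f = 0.03035 → V = 1.575 m/s; Re = 2.225e+04; f → 0.03107
  f = 0.03107 → V = 1.556 m/s; Re = 2.199e+04; f → 0.03112
Converged (Δf/f < 1%). With the final f = 0.03112: V = √(2·1.6e+04·0.0129/(0.03112·4.77·1150)) = 1.555 m/s.
Q = V·A = 1.555·(π/4·0.0129²) = 0.0002032 m³/s = 12.2 L/min.

Q ≈ 12.2 L/min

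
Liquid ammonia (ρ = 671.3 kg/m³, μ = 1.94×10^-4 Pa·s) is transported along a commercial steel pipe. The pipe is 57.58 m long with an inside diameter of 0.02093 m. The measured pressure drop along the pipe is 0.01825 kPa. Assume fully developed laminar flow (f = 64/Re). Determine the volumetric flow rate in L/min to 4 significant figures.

Q ≈ 0.4617 L/min

For laminar flow, f = 64/Re with Re = ρVD/μ, so Darcy-Weisbach reduces to ΔP = 32μLV/D². Solving for V: V = ΔP·D²/(32μL) = 18.25·(0.02093)²/(32·0.000194·57.58) = 0.02237 m/s.
Check: Re = ρVD/μ = 671.3·0.02237·0.02093/0.000194 = 1620 < 2300, so the laminar assumption holds.
Q = V·A = 0.02237·(π/4·0.02093²) = 7.695e-06 m³/s = 0.4617 L/min.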